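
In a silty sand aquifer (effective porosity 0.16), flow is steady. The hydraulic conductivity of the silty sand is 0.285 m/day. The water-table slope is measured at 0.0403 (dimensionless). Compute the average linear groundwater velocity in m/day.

Hydraulic gradient i = 0.0403.
Darcy flux q = K · i = 0.2850 × 0.04030 = 0.01149 m/day.
Seepage velocity v = q / n_e = 0.01149 / 0.16 = 0.07178 m/day.

0.0718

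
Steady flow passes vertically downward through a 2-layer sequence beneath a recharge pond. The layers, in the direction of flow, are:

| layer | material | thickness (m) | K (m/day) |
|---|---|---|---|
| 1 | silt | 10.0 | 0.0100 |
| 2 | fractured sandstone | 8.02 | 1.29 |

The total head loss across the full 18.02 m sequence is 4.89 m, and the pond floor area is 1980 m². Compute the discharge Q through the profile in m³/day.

9.62

Flow is perpendicular to layering, so the layers act in series and the equivalent K is the thickness-weighted harmonic mean.
Total thickness L = 10.0 + 8.02 = 18.02 m.
Σ(b_i/K_i) = 10.0/0.0100 + 8.02/1.29 = 1006 d.
K_eq = L / Σ(b_i/K_i) = 18.02 / 1006 = 0.01791 m/day.
Q = K_eq · A · (Δh/L) = 0.01791 × 1980 × (4.89/18.02) = 9.622 m³/day.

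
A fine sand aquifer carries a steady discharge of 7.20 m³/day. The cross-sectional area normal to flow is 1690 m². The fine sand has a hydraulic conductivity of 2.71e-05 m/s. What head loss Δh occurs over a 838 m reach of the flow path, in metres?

Convert K: 2.71e-05 m/s × 86400 = 2.341 m/day.
From Q = K·A·i, i = Q / (K·A) = 7.20 / (2.341 × 1690) = 0.001820.
Head loss Δh = i · L = 0.001820 × 838 = 1.525 m.

1.52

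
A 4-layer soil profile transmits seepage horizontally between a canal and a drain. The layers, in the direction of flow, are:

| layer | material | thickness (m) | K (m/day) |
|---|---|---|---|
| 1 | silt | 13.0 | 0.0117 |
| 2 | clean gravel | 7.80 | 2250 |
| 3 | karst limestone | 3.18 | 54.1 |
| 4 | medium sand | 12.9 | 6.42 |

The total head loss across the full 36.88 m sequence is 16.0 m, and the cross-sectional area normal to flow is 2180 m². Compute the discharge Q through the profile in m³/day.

31.3

Flow is perpendicular to layering, so the layers act in series and the equivalent K is the thickness-weighted harmonic mean.
Total thickness L = 13.0 + 7.80 + 3.18 + 12.9 = 36.88 m.
Σ(b_i/K_i) = 13.0/0.0117 + 7.80/2250 + 3.18/54.1 + 12.9/6.42 = 1113 d.
K_eq = L / Σ(b_i/K_i) = 36.88 / 1113 = 0.03313 m/day.
Q = K_eq · A · (Δh/L) = 0.03313 × 2180 × (16.0/36.88) = 31.33 m³/day.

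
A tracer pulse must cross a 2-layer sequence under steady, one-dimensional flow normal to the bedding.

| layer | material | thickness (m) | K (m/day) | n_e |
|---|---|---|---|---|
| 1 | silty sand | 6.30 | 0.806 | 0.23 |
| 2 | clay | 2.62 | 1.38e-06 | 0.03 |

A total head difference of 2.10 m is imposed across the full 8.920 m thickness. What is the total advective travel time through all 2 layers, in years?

With flow normal to the layers, continuity requires the same specific discharge q through every layer.
Σ(b_i/K_i) = 6.30/0.806 + 2.62/1.38e-06 = 1.899e+06 d.
q = Δh / Σ(b_i/K_i) = 2.10 / 1.899e+06 = 1.106e-06 m/day.
In each layer the seepage velocity is v_i = q/n_i, so the layer transit time is t_i = b_i·n_i / q:
  layer 1 (silty sand): t_1 = 6.30 × 0.23 / 1.106e-06 = 1.310e+06 d
  layer 2 (clay): t_2 = 2.62 × 0.03 / 1.106e-06 = 71060 d
Total t = Σ t_i = 1.381e+06 days = 3781 years.

3780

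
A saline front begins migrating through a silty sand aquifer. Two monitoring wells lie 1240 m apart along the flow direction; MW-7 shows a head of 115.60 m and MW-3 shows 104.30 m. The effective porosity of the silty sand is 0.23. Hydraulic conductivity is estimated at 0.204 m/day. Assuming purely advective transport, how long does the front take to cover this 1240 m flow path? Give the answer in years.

Hydraulic gradient i = (115.60 − 104.30) / 1240 = 11.3 / 1240 = 0.009113.
Darcy flux q = K · i = 0.2040 × 0.009113 = 0.001859 m/day.
Seepage velocity v = q / n_e = 0.001859 / 0.23 = 0.008083 m/day.
Travel time t = L / v = 1240 / 0.008083 = 1.534e+05 days = 420.0 years.

420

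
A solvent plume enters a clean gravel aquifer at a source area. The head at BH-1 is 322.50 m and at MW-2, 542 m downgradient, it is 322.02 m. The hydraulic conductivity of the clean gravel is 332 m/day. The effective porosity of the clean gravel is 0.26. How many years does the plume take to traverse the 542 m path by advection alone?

1.31

Hydraulic gradient i = (322.50 − 322.02) / 542 = 0.48 / 542 = 0.0008856.
Darcy flux q = K · i = 332.0 × 0.0008856 = 0.2940 m/day.
Seepage velocity v = q / n_e = 0.2940 / 0.26 = 1.131 m/day.
Travel time t = L / v = 542 / 1.131 = 479.3 days = 1.312 years.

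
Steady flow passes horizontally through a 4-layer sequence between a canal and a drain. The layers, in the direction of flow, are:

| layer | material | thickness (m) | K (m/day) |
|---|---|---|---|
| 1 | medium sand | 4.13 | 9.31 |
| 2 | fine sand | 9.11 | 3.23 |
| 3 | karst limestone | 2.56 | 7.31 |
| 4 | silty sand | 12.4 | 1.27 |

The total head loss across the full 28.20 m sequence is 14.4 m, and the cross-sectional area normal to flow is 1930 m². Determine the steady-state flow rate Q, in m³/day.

2080

Flow is perpendicular to layering, so the layers act in series and the equivalent K is the thickness-weighted harmonic mean.
Total thickness L = 4.13 + 9.11 + 2.56 + 12.4 = 28.20 m.
Σ(b_i/K_i) = 4.13/9.31 + 9.11/3.23 + 2.56/7.31 + 12.4/1.27 = 13.38 d.
K_eq = L / Σ(b_i/K_i) = 28.20 / 13.38 = 2.108 m/day.
Q = K_eq · A · (Δh/L) = 2.108 × 1930 × (14.4/28.20) = 2077 m³/day.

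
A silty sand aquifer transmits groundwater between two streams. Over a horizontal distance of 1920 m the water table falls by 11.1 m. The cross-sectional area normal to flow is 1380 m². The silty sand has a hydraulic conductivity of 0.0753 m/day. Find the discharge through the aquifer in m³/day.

0.601

Hydraulic gradient i = Δh / L = 11.1 / 1920 = 0.005781.
Darcy's law: Q = K · A · i = 0.07530 × 1380 × 0.005781 = 0.6008 m³/day.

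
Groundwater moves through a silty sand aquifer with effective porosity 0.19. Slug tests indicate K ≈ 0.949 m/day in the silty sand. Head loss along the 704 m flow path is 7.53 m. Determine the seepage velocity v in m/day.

0.0534

Hydraulic gradient i = Δh / L = 7.53 / 704 = 0.01070.
Darcy flux q = K · i = 0.9490 × 0.01070 = 0.01015 m/day.
Seepage velocity v = q / n_e = 0.01015 / 0.19 = 0.05342 m/day.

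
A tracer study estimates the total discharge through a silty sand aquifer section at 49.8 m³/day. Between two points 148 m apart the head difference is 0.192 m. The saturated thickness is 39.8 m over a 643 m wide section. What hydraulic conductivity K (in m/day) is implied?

1.50

Cross-sectional area A = 643 × 39.8 = 25591 m².
Hydraulic gradient i = Δh / L = 0.192 / 148 = 0.001297.
From Q = K·A·i, K = Q / (A·i) = 49.8 / (25591 × 0.001297) = 1.500 m/day.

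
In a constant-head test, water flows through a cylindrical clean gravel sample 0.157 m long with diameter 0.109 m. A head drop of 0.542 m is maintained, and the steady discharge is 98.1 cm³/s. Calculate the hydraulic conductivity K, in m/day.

Cross-sectional area A = π·(d/2)² = π × (0.109/2)² = 0.009331 m².
Convert discharge: 98.1 cm³/s = 9.810e-05 m³/s.
Darcy's law rearranged: K = Q·L / (A·Δh) = 9.810e-05 × 0.157 / (0.009331 × 0.542) = 0.003045 m/s = 263.1 m/day.

263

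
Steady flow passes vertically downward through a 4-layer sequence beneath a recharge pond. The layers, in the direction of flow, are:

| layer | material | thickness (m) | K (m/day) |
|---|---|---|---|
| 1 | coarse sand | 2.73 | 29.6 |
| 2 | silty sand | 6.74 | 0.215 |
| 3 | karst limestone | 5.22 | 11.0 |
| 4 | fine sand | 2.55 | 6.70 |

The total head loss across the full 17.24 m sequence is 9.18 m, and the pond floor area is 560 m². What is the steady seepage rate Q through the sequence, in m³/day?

Flow is perpendicular to layering, so the layers act in series and the equivalent K is the thickness-weighted harmonic mean.
Total thickness L = 2.73 + 6.74 + 5.22 + 2.55 = 17.24 m.
Σ(b_i/K_i) = 2.73/29.6 + 6.74/0.215 + 5.22/11.0 + 2.55/6.70 = 32.30 d.
K_eq = L / Σ(b_i/K_i) = 17.24 / 32.30 = 0.5338 m/day.
Q = K_eq · A · (Δh/L) = 0.5338 × 560 × (9.18/17.24) = 159.2 m³/day.

159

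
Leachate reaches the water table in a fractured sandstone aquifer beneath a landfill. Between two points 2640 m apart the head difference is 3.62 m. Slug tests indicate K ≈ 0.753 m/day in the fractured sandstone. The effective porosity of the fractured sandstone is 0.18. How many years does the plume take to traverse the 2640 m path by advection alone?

Hydraulic gradient i = Δh / L = 3.62 / 2640 = 0.001371.
Darcy flux q = K · i = 0.7530 × 0.001371 = 0.001033 m/day.
Seepage velocity v = q / n_e = 0.001033 / 0.18 = 0.005736 m/day.
Travel time t = L / v = 2640 / 0.005736 = 4.602e+05 days = 1260 years.

1260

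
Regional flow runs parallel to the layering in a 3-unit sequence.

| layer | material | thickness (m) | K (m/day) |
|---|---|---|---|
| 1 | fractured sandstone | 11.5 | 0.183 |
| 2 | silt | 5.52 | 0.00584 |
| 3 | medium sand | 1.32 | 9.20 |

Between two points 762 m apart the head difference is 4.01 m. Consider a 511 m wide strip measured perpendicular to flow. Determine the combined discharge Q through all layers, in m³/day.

38.4

Flow is parallel to layering, so each bed carries its own Darcy discharge and the transmissivities add.
Σ(K_i·b_i) = 0.183×11.5 + 0.00584×5.52 + 9.20×1.32 = 14.28 m²/day.
Hydraulic gradient i = Δh / L = 4.01 / 762 = 0.005262.
Q = Σ(K_i·b_i) · W · i = 14.28 × 511 × 0.005262 = 38.40 m³/day.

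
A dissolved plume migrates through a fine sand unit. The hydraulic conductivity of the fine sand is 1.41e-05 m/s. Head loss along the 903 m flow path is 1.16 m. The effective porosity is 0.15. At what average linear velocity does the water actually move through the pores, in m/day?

0.0104

Convert K: 1.41e-05 m/s × 86400 = 1.218 m/day.
Hydraulic gradient i = Δh / L = 1.16 / 903 = 0.001285.
Darcy flux q = K · i = 1.218 × 0.001285 = 0.001565 m/day.
Seepage velocity v = q / n_e = 0.001565 / 0.15 = 0.01043 m/day.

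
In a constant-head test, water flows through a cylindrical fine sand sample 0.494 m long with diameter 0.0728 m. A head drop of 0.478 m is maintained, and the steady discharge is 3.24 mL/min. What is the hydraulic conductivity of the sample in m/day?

1.16

Cross-sectional area A = π·(d/2)² = π × (0.0728/2)² = 0.004162 m².
Convert discharge: 3.24 mL/min = 5.400e-08 m³/s.
Darcy's law rearranged: K = Q·L / (A·Δh) = 5.400e-08 × 0.494 / (0.004162 × 0.478) = 1.341e-05 m/s = 1.158 m/day.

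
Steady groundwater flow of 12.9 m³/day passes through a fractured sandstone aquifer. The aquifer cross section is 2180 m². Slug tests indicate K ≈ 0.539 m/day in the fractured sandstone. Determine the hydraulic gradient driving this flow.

From Q = K·A·i, i = Q / (K·A) = 12.9 / (0.5390 × 2180) = 0.01098.

0.0110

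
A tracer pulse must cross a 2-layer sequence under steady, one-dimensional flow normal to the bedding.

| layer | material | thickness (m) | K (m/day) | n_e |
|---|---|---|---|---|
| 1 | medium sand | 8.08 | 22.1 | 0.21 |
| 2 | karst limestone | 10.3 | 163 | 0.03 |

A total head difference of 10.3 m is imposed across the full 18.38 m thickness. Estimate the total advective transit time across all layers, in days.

0.0835

With flow normal to the layers, continuity requires the same specific discharge q through every layer.
Σ(b_i/K_i) = 8.08/22.1 + 10.3/163 = 0.4288 d.
q = Δh / Σ(b_i/K_i) = 10.3 / 0.4288 = 24.02 m/day.
In each layer the seepage velocity is v_i = q/n_i, so the layer transit time is t_i = b_i·n_i / q:
  layer 1 (medium sand): t_1 = 8.08 × 0.21 / 24.02 = 0.07064 d
  layer 2 (karst limestone): t_2 = 10.3 × 0.03 / 24.02 = 0.01286 d
Total t = Σ t_i = 0.08350 days.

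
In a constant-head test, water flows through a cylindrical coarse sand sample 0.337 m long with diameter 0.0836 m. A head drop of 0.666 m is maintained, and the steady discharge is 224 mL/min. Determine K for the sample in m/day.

29.7

Cross-sectional area A = π·(d/2)² = π × (0.0836/2)² = 0.005489 m².
Convert discharge: 224 mL/min = 3.733e-06 m³/s.
Darcy's law rearranged: K = Q·L / (A·Δh) = 3.733e-06 × 0.337 / (0.005489 × 0.666) = 0.0003442 m/s = 29.73 m/day.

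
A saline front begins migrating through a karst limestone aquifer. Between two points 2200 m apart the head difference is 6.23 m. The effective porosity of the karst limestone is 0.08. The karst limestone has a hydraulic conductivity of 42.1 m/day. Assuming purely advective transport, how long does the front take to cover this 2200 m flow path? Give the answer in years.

4.04

Hydraulic gradient i = Δh / L = 6.23 / 2200 = 0.002832.
Darcy flux q = K · i = 42.10 × 0.002832 = 0.1192 m/day.
Seepage velocity v = q / n_e = 0.1192 / 0.08 = 1.490 m/day.
Travel time t = L / v = 2200 / 1.490 = 1476 days = 4.042 years.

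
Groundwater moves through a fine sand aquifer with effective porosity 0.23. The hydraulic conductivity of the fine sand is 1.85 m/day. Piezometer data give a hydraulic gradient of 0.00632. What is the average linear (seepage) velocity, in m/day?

Hydraulic gradient i = 0.00632.
Darcy flux q = K · i = 1.850 × 0.006320 = 0.01169 m/day.
Seepage velocity v = q / n_e = 0.01169 / 0.23 = 0.05083 m/day.

0.0508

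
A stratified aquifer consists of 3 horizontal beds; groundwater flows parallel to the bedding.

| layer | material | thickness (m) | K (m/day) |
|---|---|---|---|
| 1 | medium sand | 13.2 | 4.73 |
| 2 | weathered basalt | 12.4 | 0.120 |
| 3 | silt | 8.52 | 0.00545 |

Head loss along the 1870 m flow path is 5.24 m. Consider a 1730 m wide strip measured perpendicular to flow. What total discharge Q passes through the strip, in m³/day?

310

Flow is parallel to layering, so each bed carries its own Darcy discharge and the transmissivities add.
Σ(K_i·b_i) = 4.73×13.2 + 0.120×12.4 + 0.00545×8.52 = 63.97 m²/day.
Hydraulic gradient i = Δh / L = 5.24 / 1870 = 0.002802.
Q = Σ(K_i·b_i) · W · i = 63.97 × 1730 × 0.002802 = 310.1 m³/day.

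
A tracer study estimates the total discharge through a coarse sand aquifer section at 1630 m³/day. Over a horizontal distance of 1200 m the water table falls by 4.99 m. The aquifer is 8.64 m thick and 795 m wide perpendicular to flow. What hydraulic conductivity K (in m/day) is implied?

57.1

Cross-sectional area A = 795 × 8.64 = 6869 m².
Hydraulic gradient i = Δh / L = 4.99 / 1200 = 0.004158.
From Q = K·A·i, K = Q / (A·i) = 1630 / (6869 × 0.004158) = 57.07 m/day.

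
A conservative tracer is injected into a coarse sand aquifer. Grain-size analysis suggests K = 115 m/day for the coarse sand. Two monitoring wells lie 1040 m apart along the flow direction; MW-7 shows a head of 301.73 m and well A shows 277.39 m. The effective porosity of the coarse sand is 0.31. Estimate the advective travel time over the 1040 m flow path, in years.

0.328

Hydraulic gradient i = (301.73 − 277.39) / 1040 = 24.34 / 1040 = 0.02340.
Darcy flux q = K · i = 115.0 × 0.02340 = 2.691 m/day.
Seepage velocity v = q / n_e = 2.691 / 0.31 = 8.682 m/day.
Travel time t = L / v = 1040 / 8.682 = 119.8 days = 0.3280 years.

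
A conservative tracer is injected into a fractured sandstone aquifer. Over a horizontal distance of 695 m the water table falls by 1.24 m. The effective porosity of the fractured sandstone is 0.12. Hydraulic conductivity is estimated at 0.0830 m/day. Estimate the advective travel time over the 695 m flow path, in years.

1540

Hydraulic gradient i = Δh / L = 1.24 / 695 = 0.001784.
Darcy flux q = K · i = 0.08300 × 0.001784 = 0.0001481 m/day.
Seepage velocity v = q / n_e = 0.0001481 / 0.12 = 0.001234 m/day.
Travel time t = L / v = 695 / 0.001234 = 5.632e+05 days = 1542 years.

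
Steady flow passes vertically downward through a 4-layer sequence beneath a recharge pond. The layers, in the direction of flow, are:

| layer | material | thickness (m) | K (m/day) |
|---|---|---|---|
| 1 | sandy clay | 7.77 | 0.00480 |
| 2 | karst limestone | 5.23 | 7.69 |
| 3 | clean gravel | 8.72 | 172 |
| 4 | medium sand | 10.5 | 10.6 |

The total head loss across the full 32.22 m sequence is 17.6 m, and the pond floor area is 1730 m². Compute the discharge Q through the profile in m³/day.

18.8

Flow is perpendicular to layering, so the layers act in series and the equivalent K is the thickness-weighted harmonic mean.
Total thickness L = 7.77 + 5.23 + 8.72 + 10.5 = 32.22 m.
Σ(b_i/K_i) = 7.77/0.00480 + 5.23/7.69 + 8.72/172 + 10.5/10.6 = 1620 d.
K_eq = L / Σ(b_i/K_i) = 32.22 / 1620 = 0.01988 m/day.
Q = K_eq · A · (Δh/L) = 0.01988 × 1730 × (17.6/32.22) = 18.79 m³/day.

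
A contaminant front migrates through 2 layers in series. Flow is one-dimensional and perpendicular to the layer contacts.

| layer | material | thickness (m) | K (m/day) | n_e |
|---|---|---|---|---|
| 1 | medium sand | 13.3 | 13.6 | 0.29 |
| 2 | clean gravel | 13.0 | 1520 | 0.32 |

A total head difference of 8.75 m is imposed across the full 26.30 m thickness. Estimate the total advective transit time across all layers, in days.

With flow normal to the layers, continuity requires the same specific discharge q through every layer.
Σ(b_i/K_i) = 13.3/13.6 + 13.0/1520 = 0.9865 d.
q = Δh / Σ(b_i/K_i) = 8.75 / 0.9865 = 8.870 m/day.
In each layer the seepage velocity is v_i = q/n_i, so the layer transit time is t_i = b_i·n_i / q:
  layer 1 (medium sand): t_1 = 13.3 × 0.29 / 8.870 = 0.4348 d
  layer 2 (clean gravel): t_2 = 13.0 × 0.32 / 8.870 = 0.4690 d
Total t = Σ t_i = 0.9039 days.

0.904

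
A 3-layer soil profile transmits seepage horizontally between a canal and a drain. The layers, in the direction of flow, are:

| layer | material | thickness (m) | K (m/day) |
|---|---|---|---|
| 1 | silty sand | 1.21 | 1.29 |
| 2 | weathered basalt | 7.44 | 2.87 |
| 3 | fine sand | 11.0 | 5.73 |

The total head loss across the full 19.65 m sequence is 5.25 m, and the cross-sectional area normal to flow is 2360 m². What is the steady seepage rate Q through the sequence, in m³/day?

2270

Flow is perpendicular to layering, so the layers act in series and the equivalent K is the thickness-weighted harmonic mean.
Total thickness L = 1.21 + 7.44 + 11.0 = 19.65 m.
Σ(b_i/K_i) = 1.21/1.29 + 7.44/2.87 + 11.0/5.73 = 5.450 d.
K_eq = L / Σ(b_i/K_i) = 19.65 / 5.450 = 3.605 m/day.
Q = K_eq · A · (Δh/L) = 3.605 × 2360 × (5.25/19.65) = 2273 m³/day.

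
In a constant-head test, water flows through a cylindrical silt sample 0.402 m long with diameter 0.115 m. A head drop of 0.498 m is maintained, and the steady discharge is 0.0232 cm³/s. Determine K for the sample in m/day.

0.156

Cross-sectional area A = π·(d/2)² = π × (0.115/2)² = 0.01039 m².
Convert discharge: 0.0232 cm³/s = 2.320e-08 m³/s.
Darcy's law rearranged: K = Q·L / (A·Δh) = 2.320e-08 × 0.402 / (0.01039 × 0.498) = 1.803e-06 m/s = 0.1558 m/day.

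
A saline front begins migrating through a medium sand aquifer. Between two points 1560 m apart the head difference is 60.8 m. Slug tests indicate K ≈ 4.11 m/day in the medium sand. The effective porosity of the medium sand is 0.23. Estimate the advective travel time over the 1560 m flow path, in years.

6.13

Hydraulic gradient i = Δh / L = 60.8 / 1560 = 0.03897.
Darcy flux q = K · i = 4.110 × 0.03897 = 0.1602 m/day.
Seepage velocity v = q / n_e = 0.1602 / 0.23 = 0.6965 m/day.
Travel time t = L / v = 1560 / 0.6965 = 2240 days = 6.133 years.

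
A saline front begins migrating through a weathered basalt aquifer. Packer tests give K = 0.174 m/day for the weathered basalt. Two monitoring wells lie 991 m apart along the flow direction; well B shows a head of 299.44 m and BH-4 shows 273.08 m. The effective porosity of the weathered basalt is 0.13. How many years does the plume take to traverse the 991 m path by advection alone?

76.2

Hydraulic gradient i = (299.44 − 273.08) / 991 = 26.36 / 991 = 0.02660.
Darcy flux q = K · i = 0.1740 × 0.02660 = 0.004628 m/day.
Seepage velocity v = q / n_e = 0.004628 / 0.13 = 0.03560 m/day.
Travel time t = L / v = 991 / 0.03560 = 27835 days = 76.21 years.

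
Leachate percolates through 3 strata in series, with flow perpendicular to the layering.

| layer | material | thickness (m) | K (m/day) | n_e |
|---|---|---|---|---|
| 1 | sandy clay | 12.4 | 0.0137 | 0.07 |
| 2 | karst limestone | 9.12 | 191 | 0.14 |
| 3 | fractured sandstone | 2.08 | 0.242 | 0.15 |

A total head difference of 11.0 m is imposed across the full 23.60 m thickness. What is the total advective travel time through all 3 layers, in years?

0.559

With flow normal to the layers, continuity requires the same specific discharge q through every layer.
Σ(b_i/K_i) = 12.4/0.0137 + 9.12/191 + 2.08/0.242 = 913.8 d.
q = Δh / Σ(b_i/K_i) = 11.0 / 913.8 = 0.01204 m/day.
In each layer the seepage velocity is v_i = q/n_i, so the layer transit time is t_i = b_i·n_i / q:
  layer 1 (sandy clay): t_1 = 12.4 × 0.07 / 0.01204 = 72.10 d
  layer 2 (karst limestone): t_2 = 9.12 × 0.14 / 0.01204 = 106.1 d
  layer 3 (fractured sandstone): t_3 = 2.08 × 0.15 / 0.01204 = 25.92 d
Total t = Σ t_i = 204.1 days = 0.5587 years.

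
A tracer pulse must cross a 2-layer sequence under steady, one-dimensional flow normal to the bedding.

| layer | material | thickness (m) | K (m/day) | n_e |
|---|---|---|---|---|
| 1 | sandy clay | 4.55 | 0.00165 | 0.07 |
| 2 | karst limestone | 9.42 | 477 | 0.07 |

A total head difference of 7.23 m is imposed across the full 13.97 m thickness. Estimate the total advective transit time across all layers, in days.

With flow normal to the layers, continuity requires the same specific discharge q through every layer.
Σ(b_i/K_i) = 4.55/0.00165 + 9.42/477 = 2758 d.
q = Δh / Σ(b_i/K_i) = 7.23 / 2758 = 0.002622 m/day.
In each layer the seepage velocity is v_i = q/n_i, so the layer transit time is t_i = b_i·n_i / q:
  layer 1 (sandy clay): t_1 = 4.55 × 0.07 / 0.002622 = 121.5 d
  layer 2 (karst limestone): t_2 = 9.42 × 0.07 / 0.002622 = 251.5 d
Total t = Σ t_i = 373.0 days.

373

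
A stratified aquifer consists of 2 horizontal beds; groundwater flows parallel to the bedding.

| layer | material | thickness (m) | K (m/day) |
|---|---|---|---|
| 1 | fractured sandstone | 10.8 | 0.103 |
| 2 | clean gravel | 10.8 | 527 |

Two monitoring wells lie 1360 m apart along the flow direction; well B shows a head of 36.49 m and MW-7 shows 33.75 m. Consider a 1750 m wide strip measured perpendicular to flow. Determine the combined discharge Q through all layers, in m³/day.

20100

Flow is parallel to layering, so each bed carries its own Darcy discharge and the transmissivities add.
Σ(K_i·b_i) = 0.103×10.8 + 527×10.8 = 5693 m²/day.
Hydraulic gradient i = (36.49 − 33.75) / 1360 = 2.74 / 1360 = 0.002015.
Q = Σ(K_i·b_i) · W · i = 5693 × 1750 × 0.002015 = 20071 m³/day.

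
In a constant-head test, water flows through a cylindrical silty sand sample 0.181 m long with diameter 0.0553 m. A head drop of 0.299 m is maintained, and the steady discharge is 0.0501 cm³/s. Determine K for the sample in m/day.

Cross-sectional area A = π·(d/2)² = π × (0.0553/2)² = 0.002402 m².
Convert discharge: 0.0501 cm³/s = 5.010e-08 m³/s.
Darcy's law rearranged: K = Q·L / (A·Δh) = 5.010e-08 × 0.181 / (0.002402 × 0.299) = 1.263e-05 m/s = 1.091 m/day.

1.09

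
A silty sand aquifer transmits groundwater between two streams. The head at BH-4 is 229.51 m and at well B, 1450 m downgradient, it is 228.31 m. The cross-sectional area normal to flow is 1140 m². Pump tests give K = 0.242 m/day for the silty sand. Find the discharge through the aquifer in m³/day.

0.228

Hydraulic gradient i = (229.51 − 228.31) / 1450 = 1.2 / 1450 = 0.0008276.
Darcy's law: Q = K · A · i = 0.2420 × 1140 × 0.0008276 = 0.2283 m³/day.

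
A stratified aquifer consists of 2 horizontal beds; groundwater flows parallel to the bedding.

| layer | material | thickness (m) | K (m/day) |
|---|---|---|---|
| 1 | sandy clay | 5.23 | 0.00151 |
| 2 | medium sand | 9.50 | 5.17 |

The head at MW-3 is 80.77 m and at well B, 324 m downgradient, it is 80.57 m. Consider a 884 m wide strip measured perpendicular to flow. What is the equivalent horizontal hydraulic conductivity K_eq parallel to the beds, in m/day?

3.33

Flow is parallel to layering, so each bed carries its own Darcy discharge and the transmissivities add.
Σ(K_i·b_i) = 0.00151×5.23 + 5.17×9.50 = 49.12 m²/day.
Total thickness b = 14.73 m, so K_eq = Σ(K_i·b_i)/b = 3.335 m/day.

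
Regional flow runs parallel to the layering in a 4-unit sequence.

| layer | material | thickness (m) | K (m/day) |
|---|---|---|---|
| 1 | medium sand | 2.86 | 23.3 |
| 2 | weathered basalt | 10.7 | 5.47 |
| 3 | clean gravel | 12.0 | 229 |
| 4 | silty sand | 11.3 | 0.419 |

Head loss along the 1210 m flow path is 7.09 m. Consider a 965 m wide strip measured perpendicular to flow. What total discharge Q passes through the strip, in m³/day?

Flow is parallel to layering, so each bed carries its own Darcy discharge and the transmissivities add.
Σ(K_i·b_i) = 23.3×2.86 + 5.47×10.7 + 229×12.0 + 0.419×11.3 = 2878 m²/day.
Hydraulic gradient i = Δh / L = 7.09 / 1210 = 0.005860.
Q = Σ(K_i·b_i) · W · i = 2878 × 965 × 0.005860 = 16273 m³/day.

16300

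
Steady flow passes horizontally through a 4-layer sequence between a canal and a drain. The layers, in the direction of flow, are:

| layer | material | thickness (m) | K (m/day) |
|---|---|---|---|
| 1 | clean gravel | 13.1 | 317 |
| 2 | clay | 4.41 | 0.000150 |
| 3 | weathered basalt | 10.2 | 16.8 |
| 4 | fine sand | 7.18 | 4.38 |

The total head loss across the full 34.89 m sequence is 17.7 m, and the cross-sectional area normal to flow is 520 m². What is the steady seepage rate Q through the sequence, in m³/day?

0.313

Flow is perpendicular to layering, so the layers act in series and the equivalent K is the thickness-weighted harmonic mean.
Total thickness L = 13.1 + 4.41 + 10.2 + 7.18 = 34.89 m.
Σ(b_i/K_i) = 13.1/317 + 4.41/0.000150 + 10.2/16.8 + 7.18/4.38 = 29402 d.
K_eq = L / Σ(b_i/K_i) = 34.89 / 29402 = 0.001187 m/day.
Q = K_eq · A · (Δh/L) = 0.001187 × 520 × (17.7/34.89) = 0.3130 m³/day.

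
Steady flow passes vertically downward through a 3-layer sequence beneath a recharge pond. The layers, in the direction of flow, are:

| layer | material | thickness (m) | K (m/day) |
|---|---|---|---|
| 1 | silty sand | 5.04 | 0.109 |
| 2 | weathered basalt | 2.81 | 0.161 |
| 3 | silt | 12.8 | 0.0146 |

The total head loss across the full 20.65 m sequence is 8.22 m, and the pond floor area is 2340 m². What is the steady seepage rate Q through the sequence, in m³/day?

Flow is perpendicular to layering, so the layers act in series and the equivalent K is the thickness-weighted harmonic mean.
Total thickness L = 5.04 + 2.81 + 12.8 = 20.65 m.
Σ(b_i/K_i) = 5.04/0.109 + 2.81/0.161 + 12.8/0.0146 = 940.4 d.
K_eq = L / Σ(b_i/K_i) = 20.65 / 940.4 = 0.02196 m/day.
Q = K_eq · A · (Δh/L) = 0.02196 × 2340 × (8.22/20.65) = 20.45 m³/day.

20.5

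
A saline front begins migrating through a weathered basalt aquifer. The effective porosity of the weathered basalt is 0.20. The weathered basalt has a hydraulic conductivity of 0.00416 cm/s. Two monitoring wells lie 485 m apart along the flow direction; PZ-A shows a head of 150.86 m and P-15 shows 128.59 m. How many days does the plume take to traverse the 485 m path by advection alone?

Convert K: 0.00416 cm/s × 864 = 3.594 m/day.
Hydraulic gradient i = (150.86 − 128.59) / 485 = 22.27 / 485 = 0.04592.
Darcy flux q = K · i = 3.594 × 0.04592 = 0.1650 m/day.
Seepage velocity v = q / n_e = 0.1650 / 0.20 = 0.8252 m/day.
Travel time t = L / v = 485 / 0.8252 = 587.7 days.

588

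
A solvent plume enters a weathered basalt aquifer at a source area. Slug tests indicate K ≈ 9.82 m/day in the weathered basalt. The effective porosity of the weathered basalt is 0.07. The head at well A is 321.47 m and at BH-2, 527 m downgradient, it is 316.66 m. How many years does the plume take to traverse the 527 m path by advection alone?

Hydraulic gradient i = (321.47 − 316.66) / 527 = 4.81 / 527 = 0.009127.
Darcy flux q = K · i = 9.820 × 0.009127 = 0.08963 m/day.
Seepage velocity v = q / n_e = 0.08963 / 0.07 = 1.280 m/day.
Travel time t = L / v = 527 / 1.280 = 411.6 days = 1.127 years.

1.13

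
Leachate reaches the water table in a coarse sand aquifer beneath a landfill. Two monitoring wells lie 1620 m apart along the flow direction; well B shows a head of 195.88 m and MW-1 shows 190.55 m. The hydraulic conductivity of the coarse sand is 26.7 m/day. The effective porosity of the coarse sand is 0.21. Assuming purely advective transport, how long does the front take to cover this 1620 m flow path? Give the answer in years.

10.6

Hydraulic gradient i = (195.88 − 190.55) / 1620 = 5.33 / 1620 = 0.003290.
Darcy flux q = K · i = 26.70 × 0.003290 = 0.08785 m/day.
Seepage velocity v = q / n_e = 0.08785 / 0.21 = 0.4183 m/day.
Travel time t = L / v = 1620 / 0.4183 = 3873 days = 10.60 years.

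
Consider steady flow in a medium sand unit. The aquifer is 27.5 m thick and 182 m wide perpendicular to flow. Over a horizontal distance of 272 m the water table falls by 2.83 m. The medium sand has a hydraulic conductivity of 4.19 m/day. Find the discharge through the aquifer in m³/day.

Cross-sectional area A = 182 × 27.5 = 5005 m².
Hydraulic gradient i = Δh / L = 2.83 / 272 = 0.01040.
Darcy's law: Q = K · A · i = 4.190 × 5005 × 0.01040 = 218.2 m³/day.

218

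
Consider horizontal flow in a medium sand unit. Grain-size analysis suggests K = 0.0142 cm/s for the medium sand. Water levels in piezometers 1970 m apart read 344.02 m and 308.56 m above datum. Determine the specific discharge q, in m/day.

0.221

Convert K: 0.0142 cm/s × 864 = 12.27 m/day.
Hydraulic gradient i = (344.02 − 308.56) / 1970 = 35.46 / 1970 = 0.01800.
Specific discharge q = K · i = 12.27 × 0.01800 = 0.2208 m/day.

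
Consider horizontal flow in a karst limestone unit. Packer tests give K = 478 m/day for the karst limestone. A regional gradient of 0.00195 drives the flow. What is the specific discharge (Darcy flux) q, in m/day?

0.932

Hydraulic gradient i = 0.00195.
Specific discharge q = K · i = 478.0 × 0.001950 = 0.9321 m/day.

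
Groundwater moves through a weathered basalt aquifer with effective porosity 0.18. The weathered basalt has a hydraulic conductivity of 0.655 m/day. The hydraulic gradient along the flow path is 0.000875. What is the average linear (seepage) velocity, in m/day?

0.00318

Hydraulic gradient i = 0.000875.
Darcy flux q = K · i = 0.6550 × 0.0008750 = 0.0005731 m/day.
Seepage velocity v = q / n_e = 0.0005731 / 0.18 = 0.003184 m/day.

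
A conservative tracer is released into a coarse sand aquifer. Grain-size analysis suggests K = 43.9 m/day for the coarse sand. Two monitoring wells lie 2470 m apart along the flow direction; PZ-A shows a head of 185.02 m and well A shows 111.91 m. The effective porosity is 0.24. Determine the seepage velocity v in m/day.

5.41

Hydraulic gradient i = (185.02 − 111.91) / 2470 = 73.11 / 2470 = 0.02960.
Darcy flux q = K · i = 43.90 × 0.02960 = 1.299 m/day.
Seepage velocity v = q / n_e = 1.299 / 0.24 = 5.414 m/day.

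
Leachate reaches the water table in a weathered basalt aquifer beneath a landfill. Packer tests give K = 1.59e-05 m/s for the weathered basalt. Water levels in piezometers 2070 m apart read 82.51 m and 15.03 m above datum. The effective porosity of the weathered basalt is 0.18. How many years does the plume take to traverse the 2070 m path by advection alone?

Convert K: 1.59e-05 m/s × 86400 = 1.374 m/day.
Hydraulic gradient i = (82.51 − 15.03) / 2070 = 67.48 / 2070 = 0.03260.
Darcy flux q = K · i = 1.374 × 0.03260 = 0.04478 m/day.
Seepage velocity v = q / n_e = 0.04478 / 0.18 = 0.2488 m/day.
Travel time t = L / v = 2070 / 0.2488 = 8320 days = 22.78 years.

22.8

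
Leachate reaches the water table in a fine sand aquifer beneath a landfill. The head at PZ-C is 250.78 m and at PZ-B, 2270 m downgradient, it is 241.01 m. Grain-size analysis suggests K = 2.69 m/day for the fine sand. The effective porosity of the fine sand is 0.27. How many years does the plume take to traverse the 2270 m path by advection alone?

Hydraulic gradient i = (250.78 − 241.01) / 2270 = 9.77 / 2270 = 0.004304.
Darcy flux q = K · i = 2.690 × 0.004304 = 0.01158 m/day.
Seepage velocity v = q / n_e = 0.01158 / 0.27 = 0.04288 m/day.
Travel time t = L / v = 2270 / 0.04288 = 52938 days = 144.9 years.

145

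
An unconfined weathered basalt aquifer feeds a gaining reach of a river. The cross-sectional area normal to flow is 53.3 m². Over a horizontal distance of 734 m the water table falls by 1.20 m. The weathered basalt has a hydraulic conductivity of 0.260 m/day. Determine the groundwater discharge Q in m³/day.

0.0227

Hydraulic gradient i = Δh / L = 1.20 / 734 = 0.001635.
Darcy's law: Q = K · A · i = 0.2600 × 53.30 × 0.001635 = 0.02266 m³/day.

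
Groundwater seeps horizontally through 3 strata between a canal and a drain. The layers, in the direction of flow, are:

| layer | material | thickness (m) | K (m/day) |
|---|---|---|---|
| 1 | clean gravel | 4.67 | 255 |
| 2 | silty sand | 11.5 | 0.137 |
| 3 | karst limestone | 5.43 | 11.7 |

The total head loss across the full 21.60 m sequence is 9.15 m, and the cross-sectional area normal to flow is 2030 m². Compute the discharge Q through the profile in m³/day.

220

Flow is perpendicular to layering, so the layers act in series and the equivalent K is the thickness-weighted harmonic mean.
Total thickness L = 4.67 + 11.5 + 5.43 = 21.60 m.
Σ(b_i/K_i) = 4.67/255 + 11.5/0.137 + 5.43/11.7 = 84.42 d.
K_eq = L / Σ(b_i/K_i) = 21.60 / 84.42 = 0.2559 m/day.
Q = K_eq · A · (Δh/L) = 0.2559 × 2030 × (9.15/21.60) = 220.0 m³/day.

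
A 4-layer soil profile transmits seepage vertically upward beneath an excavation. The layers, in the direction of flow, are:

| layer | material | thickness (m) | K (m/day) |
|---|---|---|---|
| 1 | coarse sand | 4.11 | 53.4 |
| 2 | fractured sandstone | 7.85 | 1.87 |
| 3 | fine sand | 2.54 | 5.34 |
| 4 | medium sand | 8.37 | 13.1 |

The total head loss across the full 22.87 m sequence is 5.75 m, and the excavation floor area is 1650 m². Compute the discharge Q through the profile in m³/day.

1760

Flow is perpendicular to layering, so the layers act in series and the equivalent K is the thickness-weighted harmonic mean.
Total thickness L = 4.11 + 7.85 + 2.54 + 8.37 = 22.87 m.
Σ(b_i/K_i) = 4.11/53.4 + 7.85/1.87 + 2.54/5.34 + 8.37/13.1 = 5.389 d.
K_eq = L / Σ(b_i/K_i) = 22.87 / 5.389 = 4.244 m/day.
Q = K_eq · A · (Δh/L) = 4.244 × 1650 × (5.75/22.87) = 1760 m³/day.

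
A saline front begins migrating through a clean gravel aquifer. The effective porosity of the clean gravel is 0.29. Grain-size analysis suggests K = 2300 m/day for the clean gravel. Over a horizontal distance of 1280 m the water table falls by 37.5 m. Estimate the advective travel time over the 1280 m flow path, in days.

Hydraulic gradient i = Δh / L = 37.5 / 1280 = 0.02930.
Darcy flux q = K · i = 2300 × 0.02930 = 67.38 m/day.
Seepage velocity v = q / n_e = 67.38 / 0.29 = 232.4 m/day.
Travel time t = L / v = 1280 / 232.4 = 5.509 days.

5.51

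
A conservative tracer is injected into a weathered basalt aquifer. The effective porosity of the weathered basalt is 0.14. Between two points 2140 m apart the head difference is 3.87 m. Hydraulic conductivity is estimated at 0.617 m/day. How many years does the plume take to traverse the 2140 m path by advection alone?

Hydraulic gradient i = Δh / L = 3.87 / 2140 = 0.001808.
Darcy flux q = K · i = 0.6170 × 0.001808 = 0.001116 m/day.
Seepage velocity v = q / n_e = 0.001116 / 0.14 = 0.007970 m/day.
Travel time t = L / v = 2140 / 0.007970 = 2.685e+05 days = 735.1 years.

735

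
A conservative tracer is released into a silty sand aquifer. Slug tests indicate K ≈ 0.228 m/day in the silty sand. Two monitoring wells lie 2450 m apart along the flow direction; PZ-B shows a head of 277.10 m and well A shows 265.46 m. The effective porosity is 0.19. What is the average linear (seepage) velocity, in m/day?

Hydraulic gradient i = (277.10 − 265.46) / 2450 = 11.64 / 2450 = 0.004751.
Darcy flux q = K · i = 0.2280 × 0.004751 = 0.001083 m/day.
Seepage velocity v = q / n_e = 0.001083 / 0.19 = 0.005701 m/day.

0.00570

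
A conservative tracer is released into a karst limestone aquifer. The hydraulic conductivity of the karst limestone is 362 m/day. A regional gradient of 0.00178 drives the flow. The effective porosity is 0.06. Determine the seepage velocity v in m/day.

10.7

Hydraulic gradient i = 0.00178.
Darcy flux q = K · i = 362.0 × 0.001780 = 0.6444 m/day.
Seepage velocity v = q / n_e = 0.6444 / 0.06 = 10.74 m/day.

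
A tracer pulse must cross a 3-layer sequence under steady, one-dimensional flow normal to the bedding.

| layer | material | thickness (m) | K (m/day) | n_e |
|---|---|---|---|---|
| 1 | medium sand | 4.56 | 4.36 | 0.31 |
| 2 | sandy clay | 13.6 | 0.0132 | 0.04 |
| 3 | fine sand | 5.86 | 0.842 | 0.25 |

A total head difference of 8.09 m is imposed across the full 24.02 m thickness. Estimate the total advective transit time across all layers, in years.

With flow normal to the layers, continuity requires the same specific discharge q through every layer.
Σ(b_i/K_i) = 4.56/4.36 + 13.6/0.0132 + 5.86/0.842 = 1038 d.
q = Δh / Σ(b_i/K_i) = 8.09 / 1038 = 0.007792 m/day.
In each layer the seepage velocity is v_i = q/n_i, so the layer transit time is t_i = b_i·n_i / q:
  layer 1 (medium sand): t_1 = 4.56 × 0.31 / 0.007792 = 181.4 d
  layer 2 (sandy clay): t_2 = 13.6 × 0.04 / 0.007792 = 69.82 d
  layer 3 (fine sand): t_3 = 5.86 × 0.25 / 0.007792 = 188.0 d
Total t = Σ t_i = 439.3 days = 1.203 years.

1.20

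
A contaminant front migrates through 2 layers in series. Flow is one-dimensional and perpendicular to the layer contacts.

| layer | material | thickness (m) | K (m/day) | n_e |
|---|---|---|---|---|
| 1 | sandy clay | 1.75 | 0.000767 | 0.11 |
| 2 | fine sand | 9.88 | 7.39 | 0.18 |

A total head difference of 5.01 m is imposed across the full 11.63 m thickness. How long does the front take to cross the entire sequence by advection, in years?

With flow normal to the layers, continuity requires the same specific discharge q through every layer.
Σ(b_i/K_i) = 1.75/0.000767 + 9.88/7.39 = 2283 d.
q = Δh / Σ(b_i/K_i) = 5.01 / 2283 = 0.002195 m/day.
In each layer the seepage velocity is v_i = q/n_i, so the layer transit time is t_i = b_i·n_i / q:
  layer 1 (sandy clay): t_1 = 1.75 × 0.11 / 0.002195 = 87.72 d
  layer 2 (fine sand): t_2 = 9.88 × 0.18 / 0.002195 = 810.4 d
Total t = Σ t_i = 898.1 days = 2.459 years.

2.46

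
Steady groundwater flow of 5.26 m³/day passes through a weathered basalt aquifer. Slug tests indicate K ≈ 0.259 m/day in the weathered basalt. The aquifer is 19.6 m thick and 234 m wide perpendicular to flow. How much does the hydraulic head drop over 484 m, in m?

2.14

Cross-sectional area A = 234 × 19.6 = 4586 m².
From Q = K·A·i, i = Q / (K·A) = 5.26 / (0.2590 × 4586) = 0.004428.
Head loss Δh = i · L = 0.004428 × 484 = 2.143 m.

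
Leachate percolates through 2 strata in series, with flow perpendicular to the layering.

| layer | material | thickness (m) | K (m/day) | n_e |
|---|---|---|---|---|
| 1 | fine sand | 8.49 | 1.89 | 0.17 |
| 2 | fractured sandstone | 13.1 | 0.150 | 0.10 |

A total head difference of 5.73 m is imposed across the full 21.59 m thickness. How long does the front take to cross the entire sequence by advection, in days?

44.1

With flow normal to the layers, continuity requires the same specific discharge q through every layer.
Σ(b_i/K_i) = 8.49/1.89 + 13.1/0.150 = 91.83 d.
q = Δh / Σ(b_i/K_i) = 5.73 / 91.83 = 0.06240 m/day.
In each layer the seepage velocity is v_i = q/n_i, so the layer transit time is t_i = b_i·n_i / q:
  layer 1 (fine sand): t_1 = 8.49 × 0.17 / 0.06240 = 23.13 d
  layer 2 (fractured sandstone): t_2 = 13.1 × 0.10 / 0.06240 = 20.99 d
Total t = Σ t_i = 44.12 days.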